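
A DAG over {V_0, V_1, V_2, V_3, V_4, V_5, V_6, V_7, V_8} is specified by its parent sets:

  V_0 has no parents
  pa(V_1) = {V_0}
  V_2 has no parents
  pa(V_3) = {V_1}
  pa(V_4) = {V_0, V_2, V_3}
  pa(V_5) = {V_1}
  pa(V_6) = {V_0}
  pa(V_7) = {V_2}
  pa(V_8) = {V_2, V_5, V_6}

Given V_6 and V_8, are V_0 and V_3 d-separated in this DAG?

There are 6 undirected paths between V_0 and V_3; checking each against the conditioning set {V_6, V_8}:
  1. V_0 → V_1 → V_3 — V_1:chain[open] ⇒ active
  2. V_0 → V_1 → V_5 → V_8 ← V_2 → V_4 ← V_3 — V_1:chain[open]; V_5:chain[open]; V_8:collider[open]; V_2:fork[open]; V_4:collider[blocks] ⇒ blocked
  3. V_0 → V_4 ← V_3 — V_4:collider[blocks] ⇒ blocked
  4. V_0 → V_4 ← V_2 → V_8 ← V_5 ← V_1 → V_3 — V_4:collider[blocks]; V_2:fork[open]; V_8:collider[open]; V_5:chain[open]; V_1:fork[open] ⇒ blocked
  5. V_0 → V_6 → V_8 ← V_5 ← V_1 → V_3 — V_6:chain[blocks]; V_8:collider[open]; V_5:chain[open]; V_1:fork[open] ⇒ blocked
  6. V_0 → V_6 → V_8 ← V_2 → V_4 ← V_3 — V_6:chain[blocks]; V_8:collider[open]; V_2:fork[open]; V_4:collider[blocks] ⇒ blocked
Because an active path exists, V_0 and V_3 are not d-separated.

No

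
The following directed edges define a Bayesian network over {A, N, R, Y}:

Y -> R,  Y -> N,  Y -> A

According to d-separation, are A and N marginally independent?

No

There is one path between A and N:
  1. A ← Y → N — Y:fork[open] ⇒ active
Because an active path exists, A and N are not d-separated.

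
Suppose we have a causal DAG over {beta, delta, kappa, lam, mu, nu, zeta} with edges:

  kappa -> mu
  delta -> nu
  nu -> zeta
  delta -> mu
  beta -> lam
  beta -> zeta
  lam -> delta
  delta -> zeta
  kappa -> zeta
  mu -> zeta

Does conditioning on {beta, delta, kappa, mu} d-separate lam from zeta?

Enumerating the 5 paths from lam to zeta and testing each for blocking by {beta, delta, kappa, mu}:
Path 1: lam → delta → nu → zeta
  delta is a chain here and delta is conditioned on, so the path is blocked at delta.
Path 2: lam → delta → mu → zeta
  delta is a chain here and delta is conditioned on, so the path is blocked at delta.
Path 3: lam → delta → mu ← kappa → zeta
  delta is a chain here and delta is conditioned on, so the path is blocked at delta.
Path 4: lam → delta → zeta
  delta is a chain here and delta is conditioned on, so the path is blocked at delta.
Path 5: lam ← beta → zeta
  beta is a fork here and beta is conditioned on, so the path is blocked at beta.
Every path is blocked, so lam and zeta are d-separated given {beta, delta, kappa, mu}.

Yes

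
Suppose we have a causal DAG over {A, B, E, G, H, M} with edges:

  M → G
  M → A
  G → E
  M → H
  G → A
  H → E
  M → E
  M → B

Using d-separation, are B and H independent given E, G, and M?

Yes

4 paths connect B and H; each must be blocked for d-separation to hold:
  1. B ← M → A ← G → E ← H — M:fork[blocks]; A:collider[blocks]; G:fork[blocks]; E:collider[open] ⇒ blocked
  2. B ← M → G → E ← H — M:fork[blocks]; G:chain[blocks]; E:collider[open] ⇒ blocked
  3. B ← M → E ← H — M:fork[blocks]; E:collider[open] ⇒ blocked
  4. B ← M → H — M:fork[blocks] ⇒ blocked
All paths are blocked; B ⊥ H | {E, G, M} holds.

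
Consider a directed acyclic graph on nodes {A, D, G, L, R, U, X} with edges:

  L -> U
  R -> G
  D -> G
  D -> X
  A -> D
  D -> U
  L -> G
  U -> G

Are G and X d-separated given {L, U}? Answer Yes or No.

3 paths connect G and X; each must be blocked for d-separation to hold:
Path 1: G ← U ← D → X
  U is a chain here and U is conditioned on, so the path is blocked at U.
Path 2: G ← L → U ← D → X
  L is a fork here and L is conditioned on, so the path is blocked at L.
Path 3: G ← D → X
  D is a fork and D is not conditioned on — no node blocks this path, so it is active.
Since the path G ← D → X is active, G and X are not d-separated given {L, U}.

No — G and X are not d-separated given {L, U}.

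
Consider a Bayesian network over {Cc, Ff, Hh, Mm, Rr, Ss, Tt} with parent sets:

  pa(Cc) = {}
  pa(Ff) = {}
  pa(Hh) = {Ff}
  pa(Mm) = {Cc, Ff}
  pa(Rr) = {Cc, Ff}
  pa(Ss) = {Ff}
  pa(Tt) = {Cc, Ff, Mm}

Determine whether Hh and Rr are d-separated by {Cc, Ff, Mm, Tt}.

There are 5 undirected paths between Hh and Rr; checking each against the conditioning set {Cc, Ff, Mm, Tt}:
Path 1: Hh ← Ff → Tt ← Cc → Rr
  Ff is a fork here and Ff is conditioned on, so the path is blocked at Ff.
Path 2: Hh ← Ff → Tt ← Mm ← Cc → Rr
  Ff is a fork here and Ff is conditioned on, so the path is blocked at Ff.
Path 3: Hh ← Ff → Mm → Tt ← Cc → Rr
  Ff is a fork here and Ff is conditioned on, so the path is blocked at Ff.
Path 4: Hh ← Ff → Mm ← Cc → Rr
  Ff is a fork here and Ff is conditioned on, so the path is blocked at Ff.
Path 5: Hh ← Ff → Rr
  Ff is a fork here and Ff is conditioned on, so the path is blocked at Ff.
Every path is blocked, so Hh and Rr are d-separated given {Cc, Ff, Mm, Tt}.

Yes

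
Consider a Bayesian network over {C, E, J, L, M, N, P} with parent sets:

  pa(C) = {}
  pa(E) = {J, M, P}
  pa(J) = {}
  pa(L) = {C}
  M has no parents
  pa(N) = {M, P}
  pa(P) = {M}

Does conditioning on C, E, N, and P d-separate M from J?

There are 3 undirected paths between M and J; checking each against the conditioning set {C, E, N, P}:
Path 1: M → N ← P → E ← J
  P is a fork here and P is conditioned on, so the path is blocked at P.
Path 2: M → P → E ← J
  P is a chain here and P is conditioned on, so the path is blocked at P.
Path 3: M → E ← J
  E is a collider and E is conditioned on, which opens it — no node blocks this path, so it is active.
Because an active path exists, M and J are not d-separated.

No — M and J are not d-separated given {C, E, N, P}.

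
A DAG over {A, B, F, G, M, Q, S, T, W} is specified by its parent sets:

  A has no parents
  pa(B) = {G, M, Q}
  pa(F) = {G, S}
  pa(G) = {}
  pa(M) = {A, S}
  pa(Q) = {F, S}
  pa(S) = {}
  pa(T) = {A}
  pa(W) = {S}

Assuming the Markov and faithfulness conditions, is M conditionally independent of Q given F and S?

Yes

6 paths connect M and Q; each must be blocked for d-separation to hold:
Path 1: M ← S → F → Q
  S is a fork here and S is conditioned on, so the path is blocked at S.
Path 2: M ← S → F ← G → B ← Q
  S is a fork here and S is conditioned on, so the path is blocked at S.
Path 3: M ← S → Q
  S is a fork here and S is conditioned on, so the path is blocked at S.
Path 4: M → B ← Q
  B is a collider here and neither B nor any of its descendants is conditioned on, so the collider stays closed — the path is blocked at B.
Path 5: M → B ← G → F ← S → Q
  B is a collider here and neither B nor any of its descendants is conditioned on, so the collider stays closed — the path is blocked at B.
Path 6: M → B ← G → F → Q
  B is a collider here and neither B nor any of its descendants is conditioned on, so the collider stays closed — the path is blocked at B.
Every path is blocked, so M and Q are d-separated given {F, S}.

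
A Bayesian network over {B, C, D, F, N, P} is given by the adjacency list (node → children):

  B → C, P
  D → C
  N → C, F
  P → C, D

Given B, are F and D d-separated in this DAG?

There are 3 undirected paths between F and D; checking each against the conditioning set {B}:
Path 1: F ← N → C ← D
  C is a collider here and neither C nor any of its descendants is conditioned on, so the collider stays closed — the path is blocked at C.
Path 2: F ← N → C ← P → D
  C is a collider here and neither C nor any of its descendants is conditioned on, so the collider stays closed — the path is blocked at C.
Path 3: F ← N → C ← B → P → D
  C is a collider here and neither C nor any of its descendants is conditioned on, so the collider stays closed — the path is blocked at C.
Since every path is blocked, d-separation holds.

Yes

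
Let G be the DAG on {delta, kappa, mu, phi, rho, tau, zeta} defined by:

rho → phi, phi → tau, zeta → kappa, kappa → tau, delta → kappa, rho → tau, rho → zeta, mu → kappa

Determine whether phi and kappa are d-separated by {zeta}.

We examine all 4 paths between phi and kappa:
Path 1: phi ← rho → zeta → kappa
  zeta is a chain here and zeta is conditioned on, so the path is blocked at zeta.
Path 2: phi ← rho → tau ← kappa
  tau is a collider here and neither tau nor any of its descendants is conditioned on, so the collider stays closed — the path is blocked at tau.
Path 3: phi → tau ← rho → zeta → kappa
  tau is a collider here and neither tau nor any of its descendants is conditioned on, so the collider stays closed — the path is blocked at tau.
Path 4: phi → tau ← kappa
  tau is a collider here and neither tau nor any of its descendants is conditioned on, so the collider stays closed — the path is blocked at tau.
Since every path is blocked, d-separation holds.

Yes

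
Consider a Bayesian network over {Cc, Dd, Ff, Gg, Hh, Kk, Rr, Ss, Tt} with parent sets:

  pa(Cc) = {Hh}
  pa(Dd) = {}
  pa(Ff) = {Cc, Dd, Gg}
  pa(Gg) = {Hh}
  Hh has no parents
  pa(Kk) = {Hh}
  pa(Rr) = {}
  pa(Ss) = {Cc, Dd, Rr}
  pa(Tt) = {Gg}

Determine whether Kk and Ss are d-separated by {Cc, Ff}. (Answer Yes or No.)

No — Kk and Ss are not d-separated given {Cc, Ff}.

Enumerating the 4 paths from Kk to Ss and testing each for blocking by {Cc, Ff}:
  1. Kk ← Hh → Gg → Ff ← Dd → Ss — Hh:fork[open]; Gg:chain[open]; Ff:collider[open]; Dd:fork[open] ⇒ active
  2. Kk ← Hh → Gg → Ff ← Cc → Ss — Hh:fork[open]; Gg:chain[open]; Ff:collider[open]; Cc:fork[blocks] ⇒ blocked
  3. Kk ← Hh → Cc → Ss — Hh:fork[open]; Cc:chain[blocks] ⇒ blocked
  4. Kk ← Hh → Cc → Ff ← Dd → Ss — Hh:fork[open]; Cc:chain[blocks]; Ff:collider[open]; Dd:fork[open] ⇒ blocked
Since the path Kk ← Hh → Gg → Ff ← Dd → Ss is active, Kk and Ss are not d-separated given {Cc, Ff}.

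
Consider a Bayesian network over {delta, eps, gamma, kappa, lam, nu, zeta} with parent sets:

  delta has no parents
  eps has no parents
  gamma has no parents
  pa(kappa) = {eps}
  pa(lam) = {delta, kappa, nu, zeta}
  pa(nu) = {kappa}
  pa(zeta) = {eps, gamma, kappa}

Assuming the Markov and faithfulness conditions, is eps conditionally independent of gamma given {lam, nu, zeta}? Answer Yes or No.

No

4 paths connect eps and gamma; each must be blocked for d-separation to hold:
Path 1: eps → zeta ← gamma
  zeta is a collider and zeta is conditioned on, which opens it — no node blocks this path, so it is active.
Path 2: eps → kappa → nu → lam ← zeta ← gamma
  nu is a chain here and nu is conditioned on, so the path is blocked at nu.
Path 3: eps → kappa → zeta ← gamma
  kappa is a chain and kappa is not conditioned on; zeta is a collider and zeta is conditioned on, which opens it — no node blocks this path, so it is active.
Path 4: eps → kappa → lam ← zeta ← gamma
  zeta is a chain here and zeta is conditioned on, so the path is blocked at zeta.
At least one path is unblocked, so d-separation fails.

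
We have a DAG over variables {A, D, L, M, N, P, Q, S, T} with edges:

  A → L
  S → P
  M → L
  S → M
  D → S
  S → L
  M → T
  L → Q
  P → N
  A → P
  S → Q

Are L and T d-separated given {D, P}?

4 paths connect L and T; each must be blocked for d-separation to hold:
Path 1: L ← M → T
  M is a fork and M is not conditioned on — no node blocks this path, so it is active.
Path 2: L → Q ← S → M → T
  Q is a collider here and neither Q nor any of its descendants is conditioned on, so the collider stays closed — the path is blocked at Q.
Path 3: L ← S → M → T
  S is a fork and S is not conditioned on; M is a chain and M is not conditioned on — no node blocks this path, so it is active.
Path 4: L ← A → P ← S → M → T
  A is a fork and A is not conditioned on; P is a collider and P is conditioned on, which opens it; S is a fork and S is not conditioned on; M is a chain and M is not conditioned on — no node blocks this path, so it is active.
Since the path L ← M → T is active, L and T are not d-separated given {D, P}.

No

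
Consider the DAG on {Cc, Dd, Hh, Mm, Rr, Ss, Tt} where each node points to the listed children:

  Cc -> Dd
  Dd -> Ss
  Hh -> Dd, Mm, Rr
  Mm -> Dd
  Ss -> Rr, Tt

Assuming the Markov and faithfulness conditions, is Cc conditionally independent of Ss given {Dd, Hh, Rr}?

Yes — Cc and Ss are d-separated given {Dd, Hh, Rr}.

We examine all 3 paths between Cc and Ss:
Path 1: Cc → Dd ← Mm ← Hh → Rr ← Ss
  Hh is a fork here and Hh is conditioned on, so the path is blocked at Hh.
Path 2: Cc → Dd ← Hh → Rr ← Ss
  Hh is a fork here and Hh is conditioned on, so the path is blocked at Hh.
Path 3: Cc → Dd → Ss
  Dd is a chain here and Dd is conditioned on, so the path is blocked at Dd.
Every path is blocked, so Cc and Ss are d-separated given {Dd, Hh, Rr}.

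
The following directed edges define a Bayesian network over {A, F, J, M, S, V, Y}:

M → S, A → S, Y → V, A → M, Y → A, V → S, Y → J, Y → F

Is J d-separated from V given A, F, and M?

Enumerating the 3 paths from J to V and testing each for blocking by {A, F, M}:
Path 1: J ← Y → A → M → S ← V
  A is a chain here and A is conditioned on, so the path is blocked at A.
Path 2: J ← Y → A → S ← V
  A is a chain here and A is conditioned on, so the path is blocked at A.
Path 3: J ← Y → V
  Y is a fork and Y is not conditioned on — no node blocks this path, so it is active.
Since the path J ← Y → V is active, J and V are not d-separated given {A, F, M}.

No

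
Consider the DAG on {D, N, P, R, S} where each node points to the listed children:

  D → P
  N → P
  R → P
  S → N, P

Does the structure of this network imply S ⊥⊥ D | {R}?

Yes

2 paths connect S and D; each must be blocked for d-separation to hold:
Path 1: S → P ← D
  P is a collider here and neither P nor any of its descendants is conditioned on, so the collider stays closed — the path is blocked at P.
Path 2: S → N → P ← D
  P is a collider here and neither P nor any of its descendants is conditioned on, so the collider stays closed — the path is blocked at P.
Every path is blocked, so S and D are d-separated given {R}.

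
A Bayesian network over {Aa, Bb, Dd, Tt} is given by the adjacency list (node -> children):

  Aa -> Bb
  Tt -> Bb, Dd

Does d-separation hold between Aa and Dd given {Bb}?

The only undirected path from Aa to Dd is:
  1. Aa → Bb ← Tt → Dd — Bb:collider[open]; Tt:fork[open] ⇒ active
Since the path Aa → Bb ← Tt → Dd is active, Aa and Dd are not d-separated given {Bb}.

No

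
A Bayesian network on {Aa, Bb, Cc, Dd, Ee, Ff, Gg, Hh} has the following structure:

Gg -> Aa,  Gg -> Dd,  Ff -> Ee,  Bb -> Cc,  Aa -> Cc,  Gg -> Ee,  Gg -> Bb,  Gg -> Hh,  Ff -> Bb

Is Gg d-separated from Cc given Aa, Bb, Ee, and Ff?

3 paths connect Gg and Cc; each must be blocked for d-separation to hold:
  1. Gg → Aa → Cc — Aa:chain[blocks] ⇒ blocked
  2. Gg → Ee ← Ff → Bb → Cc — Ee:collider[open]; Ff:fork[blocks]; Bb:chain[blocks] ⇒ blocked
  3. Gg → Bb → Cc — Bb:chain[blocks] ⇒ blocked
Since every path is blocked, d-separation holds.

Yes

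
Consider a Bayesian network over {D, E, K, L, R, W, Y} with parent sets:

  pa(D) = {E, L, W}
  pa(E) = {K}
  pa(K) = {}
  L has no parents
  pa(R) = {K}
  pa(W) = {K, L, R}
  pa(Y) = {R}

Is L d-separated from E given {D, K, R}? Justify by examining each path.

No

We examine all 6 paths between L and E:
Path 1: L → W → D ← E
  W is a chain and W is not conditioned on; D is a collider and D is conditioned on, which opens it — no node blocks this path, so it is active.
Path 2: L → W ← R ← K → E
  R is a chain here and R is conditioned on, so the path is blocked at R.
Path 3: L → W ← K → E
  K is a fork here and K is conditioned on, so the path is blocked at K.
Path 4: L → D ← W ← R ← K → E
  R is a chain here and R is conditioned on, so the path is blocked at R.
Path 5: L → D ← W ← K → E
  K is a fork here and K is conditioned on, so the path is blocked at K.
Path 6: L → D ← E
  D is a collider and D is conditioned on, which opens it — no node blocks this path, so it is active.
Since the path L → W → D ← E is active, L and E are not d-separated given {D, K, R}.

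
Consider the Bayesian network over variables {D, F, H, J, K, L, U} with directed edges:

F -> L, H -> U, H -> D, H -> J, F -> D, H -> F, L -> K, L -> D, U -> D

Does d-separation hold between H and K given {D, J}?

6 paths connect H and K; each must be blocked for d-separation to hold:
Path 1: H → D ← F → L → K
  D is a collider and D is conditioned on, which opens it; F is a fork and F is not conditioned on; L is a chain and L is not conditioned on — no node blocks this path, so it is active.
Path 2: H → D ← L → K
  D is a collider and D is conditioned on, which opens it; L is a fork and L is not conditioned on — no node blocks this path, so it is active.
Path 3: H → F → D ← L → K
  F is a chain and F is not conditioned on; D is a collider and D is conditioned on, which opens it; L is a fork and L is not conditioned on — no node blocks this path, so it is active.
Path 4: H → F → L → K
  F is a chain and F is not conditioned on; L is a chain and L is not conditioned on — no node blocks this path, so it is active.
Path 5: H → U → D ← F → L → K
  U is a chain and U is not conditioned on; D is a collider and D is conditioned on, which opens it; F is a fork and F is not conditioned on; L is a chain and L is not conditioned on — no node blocks this path, so it is active.
Path 6: H → U → D ← L → K
  U is a chain and U is not conditioned on; D is a collider and D is conditioned on, which opens it; L is a fork and L is not conditioned on — no node blocks this path, so it is active.
At least one path is unblocked, so d-separation fails.

No — H and K are not d-separated given {D, J}.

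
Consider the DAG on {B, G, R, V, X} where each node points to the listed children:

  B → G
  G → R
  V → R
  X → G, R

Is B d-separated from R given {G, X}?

2 paths connect B and R; each must be blocked for d-separation to hold:
Path 1: B → G → R
  G is a chain here and G is conditioned on, so the path is blocked at G.
Path 2: B → G ← X → R
  X is a fork here and X is conditioned on, so the path is blocked at X.
Every path is blocked, so B and R are d-separated given {G, X}.

Yes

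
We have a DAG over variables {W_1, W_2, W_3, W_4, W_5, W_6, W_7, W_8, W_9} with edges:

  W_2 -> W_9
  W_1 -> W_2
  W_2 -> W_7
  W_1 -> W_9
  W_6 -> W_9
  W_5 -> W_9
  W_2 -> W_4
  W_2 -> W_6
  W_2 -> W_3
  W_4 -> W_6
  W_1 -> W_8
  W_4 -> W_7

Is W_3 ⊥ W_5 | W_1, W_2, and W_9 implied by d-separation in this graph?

Yes

There are 5 undirected paths between W_3 and W_5; checking each against the conditioning set {W_1, W_2, W_9}:
Path 1: W_3 ← W_2 → W_9 ← W_5
  W_2 is a fork here and W_2 is conditioned on, so the path is blocked at W_2.
Path 2: W_3 ← W_2 → W_6 → W_9 ← W_5
  W_2 is a fork here and W_2 is conditioned on, so the path is blocked at W_2.
Path 3: W_3 ← W_2 → W_4 → W_6 → W_9 ← W_5
  W_2 is a fork here and W_2 is conditioned on, so the path is blocked at W_2.
Path 4: W_3 ← W_2 → W_7 ← W_4 → W_6 → W_9 ← W_5
  W_2 is a fork here and W_2 is conditioned on, so the path is blocked at W_2.
Path 5: W_3 ← W_2 ← W_1 → W_9 ← W_5
  W_2 is a chain here and W_2 is conditioned on, so the path is blocked at W_2.
All paths are blocked; W_3 ⊥ W_5 | {W_1, W_2, W_9} holds.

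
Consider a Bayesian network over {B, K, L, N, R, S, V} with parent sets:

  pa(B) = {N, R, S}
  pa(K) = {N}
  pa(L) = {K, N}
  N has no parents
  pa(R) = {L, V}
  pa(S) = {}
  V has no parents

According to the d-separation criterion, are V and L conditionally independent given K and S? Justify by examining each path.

Enumerating the 3 paths from V to L and testing each for blocking by {K, S}:
Path 1: V → R ← L
  R is a collider here and neither R nor any of its descendants is conditioned on, so the collider stays closed — the path is blocked at R.
Path 2: V → R → B ← N → K → L
  B is a collider here and neither B nor any of its descendants is conditioned on, so the collider stays closed — the path is blocked at B.
Path 3: V → R → B ← N → L
  B is a collider here and neither B nor any of its descendants is conditioned on, so the collider stays closed — the path is blocked at B.
Since every path is blocked, d-separation holds.

Yes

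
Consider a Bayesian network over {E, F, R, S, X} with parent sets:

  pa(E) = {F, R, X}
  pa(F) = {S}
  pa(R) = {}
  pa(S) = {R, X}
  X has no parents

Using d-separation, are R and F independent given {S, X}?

Enumerating the 4 paths from R to F and testing each for blocking by {S, X}:
  1. R → S ← X → E ← F — S:collider[open]; X:fork[blocks]; E:collider[blocks] ⇒ blocked
  2. R → S → F — S:chain[blocks] ⇒ blocked
  3. R → E ← X → S → F — E:collider[blocks]; X:fork[blocks]; S:chain[blocks] ⇒ blocked
  4. R → E ← F — E:collider[blocks] ⇒ blocked
All paths are blocked; R ⊥ F | {S, X} holds.

Yes — R and F are d-separated given {S, X}.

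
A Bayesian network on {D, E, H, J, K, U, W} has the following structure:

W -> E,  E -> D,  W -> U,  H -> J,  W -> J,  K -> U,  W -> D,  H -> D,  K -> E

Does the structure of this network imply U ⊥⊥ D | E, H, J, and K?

6 paths connect U and D; each must be blocked for d-separation to hold:
Path 1: U ← K → E → D
  K is a fork here and K is conditioned on, so the path is blocked at K.
Path 2: U ← K → E ← W → J ← H → D
  K is a fork here and K is conditioned on, so the path is blocked at K.
Path 3: U ← K → E ← W → D
  K is a fork here and K is conditioned on, so the path is blocked at K.
Path 4: U ← W → J ← H → D
  H is a fork here and H is conditioned on, so the path is blocked at H.
Path 5: U ← W → D
  W is a fork and W is not conditioned on — no node blocks this path, so it is active.
Path 6: U ← W → E → D
  E is a chain here and E is conditioned on, so the path is blocked at E.
Because an active path exists, U and D are not d-separated.

No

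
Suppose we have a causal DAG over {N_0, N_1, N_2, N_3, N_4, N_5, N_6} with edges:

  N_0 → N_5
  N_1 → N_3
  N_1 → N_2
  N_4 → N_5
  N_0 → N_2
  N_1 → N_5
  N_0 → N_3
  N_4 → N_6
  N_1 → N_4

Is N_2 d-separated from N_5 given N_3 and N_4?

No

6 paths connect N_2 and N_5; each must be blocked for d-separation to hold:
Path 1: N_2 ← N_1 → N_5
  N_1 is a fork and N_1 is not conditioned on — no node blocks this path, so it is active.
Path 2: N_2 ← N_1 → N_4 → N_5
  N_4 is a chain here and N_4 is conditioned on, so the path is blocked at N_4.
Path 3: N_2 ← N_1 → N_3 ← N_0 → N_5
  N_1 is a fork and N_1 is not conditioned on; N_3 is a collider and N_3 is conditioned on, which opens it; N_0 is a fork and N_0 is not conditioned on — no node blocks this path, so it is active.
Path 4: N_2 ← N_0 → N_5
  N_0 is a fork and N_0 is not conditioned on — no node blocks this path, so it is active.
Path 5: N_2 ← N_0 → N_3 ← N_1 → N_5
  N_0 is a fork and N_0 is not conditioned on; N_3 is a collider and N_3 is conditioned on, which opens it; N_1 is a fork and N_1 is not conditioned on — no node blocks this path, so it is active.
Path 6: N_2 ← N_0 → N_3 ← N_1 → N_4 → N_5
  N_4 is a chain here and N_4 is conditioned on, so the path is blocked at N_4.
At least one path is unblocked, so d-separation fails.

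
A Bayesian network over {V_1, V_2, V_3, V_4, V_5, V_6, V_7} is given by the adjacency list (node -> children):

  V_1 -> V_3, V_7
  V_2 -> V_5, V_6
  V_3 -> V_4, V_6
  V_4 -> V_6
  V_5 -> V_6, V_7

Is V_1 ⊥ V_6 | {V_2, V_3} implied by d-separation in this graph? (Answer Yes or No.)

There are 4 undirected paths between V_1 and V_6; checking each against the conditioning set {V_2, V_3}:
  1. V_1 → V_7 ← V_5 ← V_2 → V_6 — V_7:collider[blocks]; V_5:chain[open]; V_2:fork[blocks] ⇒ blocked
  2. V_1 → V_7 ← V_5 → V_6 — V_7:collider[blocks]; V_5:fork[open] ⇒ blocked
  3. V_1 → V_3 → V_4 → V_6 — V_3:chain[blocks]; V_4:chain[open] ⇒ blocked
  4. V_1 → V_3 → V_6 — V_3:chain[blocks] ⇒ blocked
Every path is blocked, so V_1 and V_6 are d-separated given {V_2, V_3}.

Yes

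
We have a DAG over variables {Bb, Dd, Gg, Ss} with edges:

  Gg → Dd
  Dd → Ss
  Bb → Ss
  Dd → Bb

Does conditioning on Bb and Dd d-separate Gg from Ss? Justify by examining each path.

Yes

We examine all 2 paths between Gg and Ss:
Path 1: Gg → Dd → Ss
  Dd is a chain here and Dd is conditioned on, so the path is blocked at Dd.
Path 2: Gg → Dd → Bb → Ss
  Dd is a chain here and Dd is conditioned on, so the path is blocked at Dd.
Since every path is blocked, d-separation holds.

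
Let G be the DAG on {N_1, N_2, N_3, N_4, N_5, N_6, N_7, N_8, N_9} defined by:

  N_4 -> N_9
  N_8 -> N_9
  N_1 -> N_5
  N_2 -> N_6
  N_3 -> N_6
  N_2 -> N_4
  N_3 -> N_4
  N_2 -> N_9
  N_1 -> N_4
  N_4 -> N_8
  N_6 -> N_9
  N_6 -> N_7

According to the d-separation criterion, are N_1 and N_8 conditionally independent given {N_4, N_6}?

Yes

There are 6 undirected paths between N_1 and N_8; checking each against the conditioning set {N_4, N_6}:
Path 1: N_1 → N_4 → N_8
  N_4 is a chain here and N_4 is conditioned on, so the path is blocked at N_4.
Path 2: N_1 → N_4 → N_9 ← N_8
  N_4 is a chain here and N_4 is conditioned on, so the path is blocked at N_4.
Path 3: N_1 → N_4 ← N_3 → N_6 → N_9 ← N_8
  N_6 is a chain here and N_6 is conditioned on, so the path is blocked at N_6.
Path 4: N_1 → N_4 ← N_3 → N_6 ← N_2 → N_9 ← N_8
  N_9 is a collider here and neither N_9 nor any of its descendants is conditioned on, so the collider stays closed — the path is blocked at N_9.
Path 5: N_1 → N_4 ← N_2 → N_9 ← N_8
  N_9 is a collider here and neither N_9 nor any of its descendants is conditioned on, so the collider stays closed — the path is blocked at N_9.
Path 6: N_1 → N_4 ← N_2 → N_6 → N_9 ← N_8
  N_6 is a chain here and N_6 is conditioned on, so the path is blocked at N_6.
Every path is blocked, so N_1 and N_8 are d-separated given {N_4, N_6}.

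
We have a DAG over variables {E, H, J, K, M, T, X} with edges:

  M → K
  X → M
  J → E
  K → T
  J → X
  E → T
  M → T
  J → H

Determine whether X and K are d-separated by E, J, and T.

No

4 paths connect X and K; each must be blocked for d-separation to hold:
  1. X ← J → E → T ← K — J:fork[blocks]; E:chain[blocks]; T:collider[open] ⇒ blocked
  2. X ← J → E → T ← M → K — J:fork[blocks]; E:chain[blocks]; T:collider[open]; M:fork[open] ⇒ blocked
  3. X → M → K — M:chain[open] ⇒ active
  4. X → M → T ← K — M:chain[open]; T:collider[open] ⇒ active
Since the path X → M → K is active, X and K are not d-separated given {E, J, T}.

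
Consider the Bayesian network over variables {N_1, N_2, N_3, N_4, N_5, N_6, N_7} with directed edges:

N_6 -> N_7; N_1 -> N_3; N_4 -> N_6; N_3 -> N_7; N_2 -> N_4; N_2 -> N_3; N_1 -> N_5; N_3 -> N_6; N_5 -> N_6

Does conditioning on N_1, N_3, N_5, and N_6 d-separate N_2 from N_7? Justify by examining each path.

Yes

We examine all 6 paths between N_2 and N_7:
Path 1: N_2 → N_4 → N_6 ← N_3 → N_7
  N_3 is a fork here and N_3 is conditioned on, so the path is blocked at N_3.
Path 2: N_2 → N_4 → N_6 → N_7
  N_6 is a chain here and N_6 is conditioned on, so the path is blocked at N_6.
Path 3: N_2 → N_4 → N_6 ← N_5 ← N_1 → N_3 → N_7
  N_5 is a chain here and N_5 is conditioned on, so the path is blocked at N_5.
Path 4: N_2 → N_3 → N_6 → N_7
  N_3 is a chain here and N_3 is conditioned on, so the path is blocked at N_3.
Path 5: N_2 → N_3 ← N_1 → N_5 → N_6 → N_7
  N_1 is a fork here and N_1 is conditioned on, so the path is blocked at N_1.
Path 6: N_2 → N_3 → N_7
  N_3 is a chain here and N_3 is conditioned on, so the path is blocked at N_3.
Every path is blocked, so N_2 and N_7 are d-separated given {N_1, N_3, N_5, N_6}.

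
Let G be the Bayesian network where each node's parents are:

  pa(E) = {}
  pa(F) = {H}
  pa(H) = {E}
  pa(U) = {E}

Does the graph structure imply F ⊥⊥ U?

No

The only undirected path from F to U is:
Path 1: F ← H ← E → U
  H is a chain and H is not conditioned on; E is a fork and E is not conditioned on — no node blocks this path, so it is active.
Since the path F ← H ← E → U is active, F and U are not d-separated given ∅.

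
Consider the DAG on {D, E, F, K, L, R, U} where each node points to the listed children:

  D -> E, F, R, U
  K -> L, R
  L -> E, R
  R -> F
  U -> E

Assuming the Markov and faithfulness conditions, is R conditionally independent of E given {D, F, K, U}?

No — R and E are not d-separated given {D, F, K, U}.

We examine all 6 paths between R and E:
Path 1: R → F ← D → U → E
  D is a fork here and D is conditioned on, so the path is blocked at D.
Path 2: R → F ← D → E
  D is a fork here and D is conditioned on, so the path is blocked at D.
Path 3: R ← D → U → E
  D is a fork here and D is conditioned on, so the path is blocked at D.
Path 4: R ← D → E
  D is a fork here and D is conditioned on, so the path is blocked at D.
Path 5: R ← K → L → E
  K is a fork here and K is conditioned on, so the path is blocked at K.
Path 6: R ← L → E
  L is a fork and L is not conditioned on — no node blocks this path, so it is active.
Since the path R ← L → E is active, R and E are not d-separated given {D, F, K, U}.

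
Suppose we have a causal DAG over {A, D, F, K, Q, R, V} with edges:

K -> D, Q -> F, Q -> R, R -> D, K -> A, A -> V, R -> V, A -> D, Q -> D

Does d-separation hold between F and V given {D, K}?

No

There are 6 undirected paths between F and V; checking each against the conditioning set {D, K}:
  1. F ← Q → R → V — Q:fork[open]; R:chain[open] ⇒ active
  2. F ← Q → R → D ← A → V — Q:fork[open]; R:chain[open]; D:collider[open]; A:fork[open] ⇒ active
  3. F ← Q → R → D ← K → A → V — Q:fork[open]; R:chain[open]; D:collider[open]; K:fork[blocks]; A:chain[open] ⇒ blocked
  4. F ← Q → D ← R → V — Q:fork[open]; D:collider[open]; R:fork[open] ⇒ active
  5. F ← Q → D ← A → V — Q:fork[open]; D:collider[open]; A:fork[open] ⇒ active
  6. F ← Q → D ← K → A → V — Q:fork[open]; D:collider[open]; K:fork[blocks]; A:chain[open] ⇒ blocked
Since the path F ← Q → R → V is active, F and V are not d-separated given {D, K}.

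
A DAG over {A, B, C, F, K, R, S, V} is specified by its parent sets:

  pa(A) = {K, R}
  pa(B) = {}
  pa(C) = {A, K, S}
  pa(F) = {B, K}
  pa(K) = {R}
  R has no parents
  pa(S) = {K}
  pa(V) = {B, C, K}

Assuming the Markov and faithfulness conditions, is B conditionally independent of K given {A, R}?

Yes

There are 6 undirected paths between B and K; checking each against the conditioning set {A, R}:
Path 1: B → V ← K
  V is a collider here and neither V nor any of its descendants is conditioned on, so the collider stays closed — the path is blocked at V.
Path 2: B → V ← C ← K
  V is a collider here and neither V nor any of its descendants is conditioned on, so the collider stays closed — the path is blocked at V.
Path 3: B → V ← C ← S ← K
  V is a collider here and neither V nor any of its descendants is conditioned on, so the collider stays closed — the path is blocked at V.
Path 4: B → V ← C ← A ← K
  V is a collider here and neither V nor any of its descendants is conditioned on, so the collider stays closed — the path is blocked at V.
Path 5: B → V ← C ← A ← R → K
  V is a collider here and neither V nor any of its descendants is conditioned on, so the collider stays closed — the path is blocked at V.
Path 6: B → F ← K
  F is a collider here and neither F nor any of its descendants is conditioned on, so the collider stays closed — the path is blocked at F.
Every path is blocked, so B and K are d-separated given {A, R}.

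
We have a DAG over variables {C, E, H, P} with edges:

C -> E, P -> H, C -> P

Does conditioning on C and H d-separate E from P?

Only one path connects E and P:
Path 1: E ← C → P
  C is a fork here and C is conditioned on, so the path is blocked at C.
Every path is blocked, so E and P are d-separated given {C, H}.

Yes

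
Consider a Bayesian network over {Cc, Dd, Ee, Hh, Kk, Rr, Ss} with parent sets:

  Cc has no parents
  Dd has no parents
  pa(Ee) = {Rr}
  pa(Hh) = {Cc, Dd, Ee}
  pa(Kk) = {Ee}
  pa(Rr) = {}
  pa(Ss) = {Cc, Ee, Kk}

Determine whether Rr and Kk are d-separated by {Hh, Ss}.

There are 3 undirected paths between Rr and Kk; checking each against the conditioning set {Hh, Ss}:
  1. Rr → Ee → Ss ← Kk — Ee:chain[open]; Ss:collider[open] ⇒ active
  2. Rr → Ee → Kk — Ee:chain[open] ⇒ active
  3. Rr → Ee → Hh ← Cc → Ss ← Kk — Ee:chain[open]; Hh:collider[open]; Cc:fork[open]; Ss:collider[open] ⇒ active
At least one path is unblocked, so d-separation fails.

No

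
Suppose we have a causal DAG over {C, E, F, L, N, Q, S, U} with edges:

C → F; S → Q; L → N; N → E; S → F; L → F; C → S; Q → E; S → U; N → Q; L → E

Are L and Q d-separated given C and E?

6 paths connect L and Q; each must be blocked for d-separation to hold:
  1. L → N → Q — N:chain[open] ⇒ active
  2. L → N → E ← Q — N:chain[open]; E:collider[open] ⇒ active
  3. L → F ← C → S → Q — F:collider[blocks]; C:fork[blocks]; S:chain[open] ⇒ blocked
  4. L → F ← S → Q — F:collider[blocks]; S:fork[open] ⇒ blocked
  5. L → E ← N → Q — E:collider[open]; N:fork[open] ⇒ active
  6. L → E ← Q — E:collider[open] ⇒ active
At least one path is unblocked, so d-separation fails.

No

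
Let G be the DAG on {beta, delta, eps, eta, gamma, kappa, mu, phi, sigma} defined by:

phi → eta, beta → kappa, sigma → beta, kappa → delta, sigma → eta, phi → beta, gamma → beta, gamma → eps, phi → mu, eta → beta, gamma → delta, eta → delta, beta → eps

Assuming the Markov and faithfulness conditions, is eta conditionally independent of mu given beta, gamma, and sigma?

6 paths connect eta and mu; each must be blocked for d-separation to hold:
  1. eta → beta ← phi → mu — beta:collider[open]; phi:fork[open] ⇒ active
  2. eta ← sigma → beta ← phi → mu — sigma:fork[blocks]; beta:collider[open]; phi:fork[open] ⇒ blocked
  3. eta → delta ← kappa ← beta ← phi → mu — delta:collider[blocks]; kappa:chain[open]; beta:chain[blocks]; phi:fork[open] ⇒ blocked
  4. eta → delta ← gamma → beta ← phi → mu — delta:collider[blocks]; gamma:fork[blocks]; beta:collider[open]; phi:fork[open] ⇒ blocked
  5. eta → delta ← gamma → eps ← beta ← phi → mu — delta:collider[blocks]; gamma:fork[blocks]; eps:collider[blocks]; beta:chain[blocks]; phi:fork[open] ⇒ blocked
  6. eta ← phi → mu — phi:fork[open] ⇒ active
Since the path eta → beta ← phi → mu is active, eta and mu are not d-separated given {beta, gamma, sigma}.

No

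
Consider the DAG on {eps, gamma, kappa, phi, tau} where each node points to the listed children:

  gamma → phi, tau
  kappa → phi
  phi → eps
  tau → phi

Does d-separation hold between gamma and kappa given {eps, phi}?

No

We examine all 2 paths between gamma and kappa:
  1. gamma → tau → phi ← kappa — tau:chain[open]; phi:collider[open] ⇒ active
  2. gamma → phi ← kappa — phi:collider[open] ⇒ active
Because an active path exists, gamma and kappa are not d-separated.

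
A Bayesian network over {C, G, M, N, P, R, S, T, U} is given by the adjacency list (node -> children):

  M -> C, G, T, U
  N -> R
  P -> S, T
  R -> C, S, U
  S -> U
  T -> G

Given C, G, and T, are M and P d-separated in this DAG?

There are 6 undirected paths between M and P; checking each against the conditioning set {C, G, T}:
  1. M → G ← T ← P — G:collider[open]; T:chain[blocks] ⇒ blocked
  2. M → C ← R → S ← P — C:collider[open]; R:fork[open]; S:collider[blocks] ⇒ blocked
  3. M → C ← R → U ← S ← P — C:collider[open]; R:fork[open]; U:collider[blocks]; S:chain[open] ⇒ blocked
  4. M → U ← S ← P — U:collider[blocks]; S:chain[open] ⇒ blocked
  5. M → U ← R → S ← P — U:collider[blocks]; R:fork[open]; S:collider[blocks] ⇒ blocked
  6. M → T ← P — T:collider[open] ⇒ active
At least one path is unblocked, so d-separation fails.

No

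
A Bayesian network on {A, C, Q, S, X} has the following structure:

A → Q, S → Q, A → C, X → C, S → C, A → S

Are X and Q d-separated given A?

There are 4 undirected paths between X and Q; checking each against the conditioning set {A}:
  1. X → C ← S → Q — C:collider[blocks]; S:fork[open] ⇒ blocked
  2. X → C ← S ← A → Q — C:collider[blocks]; S:chain[open]; A:fork[blocks] ⇒ blocked
  3. X → C ← A → S → Q — C:collider[blocks]; A:fork[blocks]; S:chain[open] ⇒ blocked
  4. X → C ← A → Q — C:collider[blocks]; A:fork[blocks] ⇒ blocked
Every path is blocked, so X and Q are d-separated given {A}.

Yes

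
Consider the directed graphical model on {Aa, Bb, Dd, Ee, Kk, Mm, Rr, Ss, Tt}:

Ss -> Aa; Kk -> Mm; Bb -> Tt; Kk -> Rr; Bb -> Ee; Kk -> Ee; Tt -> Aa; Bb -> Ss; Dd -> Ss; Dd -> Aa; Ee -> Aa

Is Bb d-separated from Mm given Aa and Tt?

4 paths connect Bb and Mm; each must be blocked for d-separation to hold:
Path 1: Bb → Ee ← Kk → Mm
  Ee is a collider and its descendant Aa is conditioned on, which opens it; Kk is a fork and Kk is not conditioned on — no node blocks this path, so it is active.
Path 2: Bb → Ss ← Dd → Aa ← Ee ← Kk → Mm
  Ss is a collider and its descendant Aa is conditioned on, which opens it; Dd is a fork and Dd is not conditioned on; Aa is a collider and Aa is conditioned on, which opens it; Ee is a chain and Ee is not conditioned on; Kk is a fork and Kk is not conditioned on — no node blocks this path, so it is active.
Path 3: Bb → Ss → Aa ← Ee ← Kk → Mm
  Ss is a chain and Ss is not conditioned on; Aa is a collider and Aa is conditioned on, which opens it; Ee is a chain and Ee is not conditioned on; Kk is a fork and Kk is not conditioned on — no node blocks this path, so it is active.
Path 4: Bb → Tt → Aa ← Ee ← Kk → Mm
  Tt is a chain here and Tt is conditioned on, so the path is blocked at Tt.
At least one path is unblocked, so d-separation fails.

No — Bb and Mm are not d-separated given {Aa, Tt}.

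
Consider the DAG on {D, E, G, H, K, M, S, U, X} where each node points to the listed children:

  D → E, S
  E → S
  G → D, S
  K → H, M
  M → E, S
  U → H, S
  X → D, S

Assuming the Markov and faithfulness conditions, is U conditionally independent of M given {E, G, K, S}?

No

Enumerating the 6 paths from U to M and testing each for blocking by {E, G, K, S}:
Path 1: U → H ← K → M
  H is a collider here and neither H nor any of its descendants is conditioned on, so the collider stays closed — the path is blocked at H.
Path 2: U → S ← D → E ← M
  S is a collider and S is conditioned on, which opens it; D is a fork and D is not conditioned on; E is a collider and E is conditioned on, which opens it — no node blocks this path, so it is active.
Path 3: U → S ← X → D → E ← M
  S is a collider and S is conditioned on, which opens it; X is a fork and X is not conditioned on; D is a chain and D is not conditioned on; E is a collider and E is conditioned on, which opens it — no node blocks this path, so it is active.
Path 4: U → S ← E ← M
  E is a chain here and E is conditioned on, so the path is blocked at E.
Path 5: U → S ← M
  S is a collider and S is conditioned on, which opens it — no node blocks this path, so it is active.
Path 6: U → S ← G → D → E ← M
  G is a fork here and G is conditioned on, so the path is blocked at G.
At least one path is unblocked, so d-separation fails.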